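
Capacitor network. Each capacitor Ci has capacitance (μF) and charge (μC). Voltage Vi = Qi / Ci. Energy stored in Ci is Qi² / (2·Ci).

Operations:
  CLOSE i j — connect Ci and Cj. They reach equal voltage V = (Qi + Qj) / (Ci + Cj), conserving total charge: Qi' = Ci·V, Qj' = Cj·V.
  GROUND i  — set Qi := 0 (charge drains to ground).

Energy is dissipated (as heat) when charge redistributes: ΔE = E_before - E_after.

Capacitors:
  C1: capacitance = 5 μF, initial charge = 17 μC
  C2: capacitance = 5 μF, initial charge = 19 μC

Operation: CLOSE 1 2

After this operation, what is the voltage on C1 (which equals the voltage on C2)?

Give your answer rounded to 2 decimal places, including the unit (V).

Initial: C1(5μF, Q=17μC, V=3.40V), C2(5μF, Q=19μC, V=3.80V)
Op 1: CLOSE 1-2: Q_total=36.00, C_total=10.00, V=3.60; Q1=18.00, Q2=18.00; dissipated=0.200

Answer: 3.60 V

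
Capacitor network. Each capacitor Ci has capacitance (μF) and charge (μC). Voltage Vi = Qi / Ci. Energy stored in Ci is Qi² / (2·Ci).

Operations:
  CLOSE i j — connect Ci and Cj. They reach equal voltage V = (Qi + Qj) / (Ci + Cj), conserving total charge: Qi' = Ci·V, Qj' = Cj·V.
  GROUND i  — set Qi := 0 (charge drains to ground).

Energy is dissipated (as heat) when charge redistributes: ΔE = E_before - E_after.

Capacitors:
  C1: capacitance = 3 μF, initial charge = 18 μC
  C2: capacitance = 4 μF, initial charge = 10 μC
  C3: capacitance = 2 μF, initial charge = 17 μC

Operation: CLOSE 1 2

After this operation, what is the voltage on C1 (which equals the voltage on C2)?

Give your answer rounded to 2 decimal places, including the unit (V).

Answer: 4.00 V

Derivation:
Initial: C1(3μF, Q=18μC, V=6.00V), C2(4μF, Q=10μC, V=2.50V), C3(2μF, Q=17μC, V=8.50V)
Op 1: CLOSE 1-2: Q_total=28.00, C_total=7.00, V=4.00; Q1=12.00, Q2=16.00; dissipated=10.500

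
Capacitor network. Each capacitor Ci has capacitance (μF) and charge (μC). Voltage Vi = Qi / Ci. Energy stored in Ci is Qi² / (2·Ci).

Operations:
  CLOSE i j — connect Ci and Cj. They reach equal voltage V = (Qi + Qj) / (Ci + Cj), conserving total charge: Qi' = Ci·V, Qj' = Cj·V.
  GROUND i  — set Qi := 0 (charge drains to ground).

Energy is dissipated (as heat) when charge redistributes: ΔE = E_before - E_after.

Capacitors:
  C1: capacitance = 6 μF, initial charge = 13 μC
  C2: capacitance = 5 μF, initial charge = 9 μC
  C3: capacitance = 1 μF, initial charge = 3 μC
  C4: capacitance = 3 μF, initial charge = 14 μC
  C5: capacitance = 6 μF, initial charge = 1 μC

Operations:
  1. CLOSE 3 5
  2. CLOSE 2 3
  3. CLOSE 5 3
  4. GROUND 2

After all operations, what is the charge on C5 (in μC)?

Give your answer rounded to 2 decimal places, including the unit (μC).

Answer: 4.31 μC

Derivation:
Initial: C1(6μF, Q=13μC, V=2.17V), C2(5μF, Q=9μC, V=1.80V), C3(1μF, Q=3μC, V=3.00V), C4(3μF, Q=14μC, V=4.67V), C5(6μF, Q=1μC, V=0.17V)
Op 1: CLOSE 3-5: Q_total=4.00, C_total=7.00, V=0.57; Q3=0.57, Q5=3.43; dissipated=3.440
Op 2: CLOSE 2-3: Q_total=9.57, C_total=6.00, V=1.60; Q2=7.98, Q3=1.60; dissipated=0.629
Op 3: CLOSE 5-3: Q_total=5.02, C_total=7.00, V=0.72; Q5=4.31, Q3=0.72; dissipated=0.449
Op 4: GROUND 2: Q2=0; energy lost=6.362
Final charges: Q1=13.00, Q2=0.00, Q3=0.72, Q4=14.00, Q5=4.31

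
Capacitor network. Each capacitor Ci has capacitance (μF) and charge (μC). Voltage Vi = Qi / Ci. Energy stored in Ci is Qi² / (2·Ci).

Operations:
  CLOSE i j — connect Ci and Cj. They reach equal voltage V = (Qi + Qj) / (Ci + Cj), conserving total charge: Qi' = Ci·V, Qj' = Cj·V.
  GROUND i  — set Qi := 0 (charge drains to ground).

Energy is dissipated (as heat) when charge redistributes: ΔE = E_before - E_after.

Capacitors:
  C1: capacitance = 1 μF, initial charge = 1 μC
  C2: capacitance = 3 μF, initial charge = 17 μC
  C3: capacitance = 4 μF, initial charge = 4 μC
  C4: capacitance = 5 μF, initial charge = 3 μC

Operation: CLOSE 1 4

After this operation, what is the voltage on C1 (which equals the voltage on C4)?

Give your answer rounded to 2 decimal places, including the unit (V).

Answer: 0.67 V

Derivation:
Initial: C1(1μF, Q=1μC, V=1.00V), C2(3μF, Q=17μC, V=5.67V), C3(4μF, Q=4μC, V=1.00V), C4(5μF, Q=3μC, V=0.60V)
Op 1: CLOSE 1-4: Q_total=4.00, C_total=6.00, V=0.67; Q1=0.67, Q4=3.33; dissipated=0.067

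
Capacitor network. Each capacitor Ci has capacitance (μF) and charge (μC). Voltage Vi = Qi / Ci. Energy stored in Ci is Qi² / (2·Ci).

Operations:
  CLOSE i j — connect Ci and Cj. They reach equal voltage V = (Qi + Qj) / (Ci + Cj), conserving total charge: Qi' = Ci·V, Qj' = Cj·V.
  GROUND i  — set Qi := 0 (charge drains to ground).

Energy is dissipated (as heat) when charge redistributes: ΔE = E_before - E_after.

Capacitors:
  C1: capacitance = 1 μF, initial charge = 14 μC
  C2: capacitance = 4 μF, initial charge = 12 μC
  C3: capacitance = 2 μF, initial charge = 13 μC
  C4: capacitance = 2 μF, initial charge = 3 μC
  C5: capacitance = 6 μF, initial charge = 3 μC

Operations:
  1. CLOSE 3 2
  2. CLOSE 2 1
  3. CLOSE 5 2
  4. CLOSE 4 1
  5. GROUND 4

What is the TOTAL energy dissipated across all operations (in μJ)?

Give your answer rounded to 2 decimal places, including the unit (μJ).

Answer: 101.35 μJ

Derivation:
Initial: C1(1μF, Q=14μC, V=14.00V), C2(4μF, Q=12μC, V=3.00V), C3(2μF, Q=13μC, V=6.50V), C4(2μF, Q=3μC, V=1.50V), C5(6μF, Q=3μC, V=0.50V)
Op 1: CLOSE 3-2: Q_total=25.00, C_total=6.00, V=4.17; Q3=8.33, Q2=16.67; dissipated=8.167
Op 2: CLOSE 2-1: Q_total=30.67, C_total=5.00, V=6.13; Q2=24.53, Q1=6.13; dissipated=38.678
Op 3: CLOSE 5-2: Q_total=27.53, C_total=10.00, V=2.75; Q5=16.52, Q2=11.01; dissipated=38.081
Op 4: CLOSE 4-1: Q_total=9.13, C_total=3.00, V=3.04; Q4=6.09, Q1=3.04; dissipated=7.156
Op 5: GROUND 4: Q4=0; energy lost=9.269
Total dissipated: 101.350 μJ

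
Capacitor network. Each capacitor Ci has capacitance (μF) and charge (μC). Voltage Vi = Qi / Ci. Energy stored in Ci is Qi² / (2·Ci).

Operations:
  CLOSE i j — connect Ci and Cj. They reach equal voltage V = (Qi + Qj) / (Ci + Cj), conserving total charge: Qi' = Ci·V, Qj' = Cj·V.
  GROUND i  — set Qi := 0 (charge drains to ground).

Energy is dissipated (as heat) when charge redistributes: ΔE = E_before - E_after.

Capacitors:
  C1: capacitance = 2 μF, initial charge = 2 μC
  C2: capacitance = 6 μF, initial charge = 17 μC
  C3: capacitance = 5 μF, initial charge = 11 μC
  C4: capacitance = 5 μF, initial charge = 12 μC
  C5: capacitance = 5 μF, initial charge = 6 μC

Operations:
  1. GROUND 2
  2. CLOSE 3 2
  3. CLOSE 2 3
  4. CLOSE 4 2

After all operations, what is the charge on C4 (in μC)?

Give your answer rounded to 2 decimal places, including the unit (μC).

Initial: C1(2μF, Q=2μC, V=1.00V), C2(6μF, Q=17μC, V=2.83V), C3(5μF, Q=11μC, V=2.20V), C4(5μF, Q=12μC, V=2.40V), C5(5μF, Q=6μC, V=1.20V)
Op 1: GROUND 2: Q2=0; energy lost=24.083
Op 2: CLOSE 3-2: Q_total=11.00, C_total=11.00, V=1.00; Q3=5.00, Q2=6.00; dissipated=6.600
Op 3: CLOSE 2-3: Q_total=11.00, C_total=11.00, V=1.00; Q2=6.00, Q3=5.00; dissipated=0.000
Op 4: CLOSE 4-2: Q_total=18.00, C_total=11.00, V=1.64; Q4=8.18, Q2=9.82; dissipated=2.673
Final charges: Q1=2.00, Q2=9.82, Q3=5.00, Q4=8.18, Q5=6.00

Answer: 8.18 μC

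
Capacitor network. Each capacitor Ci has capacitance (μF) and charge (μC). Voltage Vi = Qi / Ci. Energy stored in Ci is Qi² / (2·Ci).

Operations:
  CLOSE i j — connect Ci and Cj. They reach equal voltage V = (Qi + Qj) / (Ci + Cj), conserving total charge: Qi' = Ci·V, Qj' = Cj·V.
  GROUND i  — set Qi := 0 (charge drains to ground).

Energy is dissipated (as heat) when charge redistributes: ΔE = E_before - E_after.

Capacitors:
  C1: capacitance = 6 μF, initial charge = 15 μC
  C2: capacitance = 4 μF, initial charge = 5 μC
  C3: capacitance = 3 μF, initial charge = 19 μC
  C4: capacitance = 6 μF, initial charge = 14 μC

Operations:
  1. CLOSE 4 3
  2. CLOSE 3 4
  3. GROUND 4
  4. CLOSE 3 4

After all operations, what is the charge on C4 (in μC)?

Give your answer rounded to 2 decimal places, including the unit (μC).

Initial: C1(6μF, Q=15μC, V=2.50V), C2(4μF, Q=5μC, V=1.25V), C3(3μF, Q=19μC, V=6.33V), C4(6μF, Q=14μC, V=2.33V)
Op 1: CLOSE 4-3: Q_total=33.00, C_total=9.00, V=3.67; Q4=22.00, Q3=11.00; dissipated=16.000
Op 2: CLOSE 3-4: Q_total=33.00, C_total=9.00, V=3.67; Q3=11.00, Q4=22.00; dissipated=0.000
Op 3: GROUND 4: Q4=0; energy lost=40.333
Op 4: CLOSE 3-4: Q_total=11.00, C_total=9.00, V=1.22; Q3=3.67, Q4=7.33; dissipated=13.444
Final charges: Q1=15.00, Q2=5.00, Q3=3.67, Q4=7.33

Answer: 7.33 μC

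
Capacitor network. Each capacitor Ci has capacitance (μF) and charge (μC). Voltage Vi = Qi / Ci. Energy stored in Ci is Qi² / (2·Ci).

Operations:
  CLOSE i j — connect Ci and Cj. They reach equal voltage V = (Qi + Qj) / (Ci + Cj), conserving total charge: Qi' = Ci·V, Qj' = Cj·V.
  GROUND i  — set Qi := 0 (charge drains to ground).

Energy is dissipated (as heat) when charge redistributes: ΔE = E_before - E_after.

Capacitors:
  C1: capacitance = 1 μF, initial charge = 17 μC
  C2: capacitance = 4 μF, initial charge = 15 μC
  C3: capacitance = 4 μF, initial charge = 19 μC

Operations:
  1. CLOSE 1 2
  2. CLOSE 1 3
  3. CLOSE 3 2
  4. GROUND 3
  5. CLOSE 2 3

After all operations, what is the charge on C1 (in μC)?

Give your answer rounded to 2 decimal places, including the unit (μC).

Initial: C1(1μF, Q=17μC, V=17.00V), C2(4μF, Q=15μC, V=3.75V), C3(4μF, Q=19μC, V=4.75V)
Op 1: CLOSE 1-2: Q_total=32.00, C_total=5.00, V=6.40; Q1=6.40, Q2=25.60; dissipated=70.225
Op 2: CLOSE 1-3: Q_total=25.40, C_total=5.00, V=5.08; Q1=5.08, Q3=20.32; dissipated=1.089
Op 3: CLOSE 3-2: Q_total=45.92, C_total=8.00, V=5.74; Q3=22.96, Q2=22.96; dissipated=1.742
Op 4: GROUND 3: Q3=0; energy lost=65.895
Op 5: CLOSE 2-3: Q_total=22.96, C_total=8.00, V=2.87; Q2=11.48, Q3=11.48; dissipated=32.948
Final charges: Q1=5.08, Q2=11.48, Q3=11.48

Answer: 5.08 μC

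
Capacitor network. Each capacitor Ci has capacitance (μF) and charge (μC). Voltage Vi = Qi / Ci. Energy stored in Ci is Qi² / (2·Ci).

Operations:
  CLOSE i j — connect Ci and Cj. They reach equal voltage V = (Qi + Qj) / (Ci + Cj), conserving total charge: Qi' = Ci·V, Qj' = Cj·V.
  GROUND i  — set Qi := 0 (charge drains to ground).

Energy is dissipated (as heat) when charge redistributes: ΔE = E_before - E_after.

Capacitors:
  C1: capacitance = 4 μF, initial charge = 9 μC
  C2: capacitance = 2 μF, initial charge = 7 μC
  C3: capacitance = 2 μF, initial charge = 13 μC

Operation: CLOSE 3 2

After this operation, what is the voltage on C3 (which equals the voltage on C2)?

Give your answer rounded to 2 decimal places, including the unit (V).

Initial: C1(4μF, Q=9μC, V=2.25V), C2(2μF, Q=7μC, V=3.50V), C3(2μF, Q=13μC, V=6.50V)
Op 1: CLOSE 3-2: Q_total=20.00, C_total=4.00, V=5.00; Q3=10.00, Q2=10.00; dissipated=4.500

Answer: 5.00 V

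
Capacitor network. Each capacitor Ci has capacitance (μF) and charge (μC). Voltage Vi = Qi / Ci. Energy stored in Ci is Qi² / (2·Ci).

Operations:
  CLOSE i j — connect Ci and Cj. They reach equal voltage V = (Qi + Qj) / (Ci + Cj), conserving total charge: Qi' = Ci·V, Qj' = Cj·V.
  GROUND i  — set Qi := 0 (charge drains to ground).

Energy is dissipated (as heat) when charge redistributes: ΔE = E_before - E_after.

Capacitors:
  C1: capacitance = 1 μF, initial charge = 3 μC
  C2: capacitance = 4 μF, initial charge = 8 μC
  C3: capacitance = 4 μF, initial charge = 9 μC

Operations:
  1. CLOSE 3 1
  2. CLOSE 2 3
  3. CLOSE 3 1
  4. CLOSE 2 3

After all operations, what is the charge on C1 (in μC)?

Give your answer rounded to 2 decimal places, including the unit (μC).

Initial: C1(1μF, Q=3μC, V=3.00V), C2(4μF, Q=8μC, V=2.00V), C3(4μF, Q=9μC, V=2.25V)
Op 1: CLOSE 3-1: Q_total=12.00, C_total=5.00, V=2.40; Q3=9.60, Q1=2.40; dissipated=0.225
Op 2: CLOSE 2-3: Q_total=17.60, C_total=8.00, V=2.20; Q2=8.80, Q3=8.80; dissipated=0.160
Op 3: CLOSE 3-1: Q_total=11.20, C_total=5.00, V=2.24; Q3=8.96, Q1=2.24; dissipated=0.016
Op 4: CLOSE 2-3: Q_total=17.76, C_total=8.00, V=2.22; Q2=8.88, Q3=8.88; dissipated=0.002
Final charges: Q1=2.24, Q2=8.88, Q3=8.88

Answer: 2.24 μC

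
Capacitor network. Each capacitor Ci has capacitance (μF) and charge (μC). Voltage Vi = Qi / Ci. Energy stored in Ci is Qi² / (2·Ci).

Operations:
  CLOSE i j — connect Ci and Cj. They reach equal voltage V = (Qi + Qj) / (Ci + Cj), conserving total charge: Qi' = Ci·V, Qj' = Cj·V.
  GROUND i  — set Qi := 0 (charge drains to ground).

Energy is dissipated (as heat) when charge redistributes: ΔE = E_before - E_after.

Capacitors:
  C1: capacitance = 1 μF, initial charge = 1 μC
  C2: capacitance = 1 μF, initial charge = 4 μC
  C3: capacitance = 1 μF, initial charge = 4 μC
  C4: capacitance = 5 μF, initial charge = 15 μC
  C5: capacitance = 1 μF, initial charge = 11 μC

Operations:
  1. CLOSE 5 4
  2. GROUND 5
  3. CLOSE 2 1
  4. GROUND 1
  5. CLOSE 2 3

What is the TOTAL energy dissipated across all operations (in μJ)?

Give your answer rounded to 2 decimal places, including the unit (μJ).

Initial: C1(1μF, Q=1μC, V=1.00V), C2(1μF, Q=4μC, V=4.00V), C3(1μF, Q=4μC, V=4.00V), C4(5μF, Q=15μC, V=3.00V), C5(1μF, Q=11μC, V=11.00V)
Op 1: CLOSE 5-4: Q_total=26.00, C_total=6.00, V=4.33; Q5=4.33, Q4=21.67; dissipated=26.667
Op 2: GROUND 5: Q5=0; energy lost=9.389
Op 3: CLOSE 2-1: Q_total=5.00, C_total=2.00, V=2.50; Q2=2.50, Q1=2.50; dissipated=2.250
Op 4: GROUND 1: Q1=0; energy lost=3.125
Op 5: CLOSE 2-3: Q_total=6.50, C_total=2.00, V=3.25; Q2=3.25, Q3=3.25; dissipated=0.562
Total dissipated: 41.993 μJ

Answer: 41.99 μJ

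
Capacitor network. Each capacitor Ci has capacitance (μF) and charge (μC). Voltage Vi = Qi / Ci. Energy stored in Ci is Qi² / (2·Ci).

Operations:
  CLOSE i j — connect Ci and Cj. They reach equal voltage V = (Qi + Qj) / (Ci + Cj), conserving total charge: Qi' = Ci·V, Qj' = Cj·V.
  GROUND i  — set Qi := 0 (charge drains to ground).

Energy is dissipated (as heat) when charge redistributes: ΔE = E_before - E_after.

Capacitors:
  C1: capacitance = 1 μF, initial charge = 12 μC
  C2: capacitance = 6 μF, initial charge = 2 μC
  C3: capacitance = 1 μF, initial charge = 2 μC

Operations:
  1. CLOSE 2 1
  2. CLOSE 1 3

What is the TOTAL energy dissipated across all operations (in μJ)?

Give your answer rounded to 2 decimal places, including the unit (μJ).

Answer: 58.33 μJ

Derivation:
Initial: C1(1μF, Q=12μC, V=12.00V), C2(6μF, Q=2μC, V=0.33V), C3(1μF, Q=2μC, V=2.00V)
Op 1: CLOSE 2-1: Q_total=14.00, C_total=7.00, V=2.00; Q2=12.00, Q1=2.00; dissipated=58.333
Op 2: CLOSE 1-3: Q_total=4.00, C_total=2.00, V=2.00; Q1=2.00, Q3=2.00; dissipated=0.000
Total dissipated: 58.333 μJ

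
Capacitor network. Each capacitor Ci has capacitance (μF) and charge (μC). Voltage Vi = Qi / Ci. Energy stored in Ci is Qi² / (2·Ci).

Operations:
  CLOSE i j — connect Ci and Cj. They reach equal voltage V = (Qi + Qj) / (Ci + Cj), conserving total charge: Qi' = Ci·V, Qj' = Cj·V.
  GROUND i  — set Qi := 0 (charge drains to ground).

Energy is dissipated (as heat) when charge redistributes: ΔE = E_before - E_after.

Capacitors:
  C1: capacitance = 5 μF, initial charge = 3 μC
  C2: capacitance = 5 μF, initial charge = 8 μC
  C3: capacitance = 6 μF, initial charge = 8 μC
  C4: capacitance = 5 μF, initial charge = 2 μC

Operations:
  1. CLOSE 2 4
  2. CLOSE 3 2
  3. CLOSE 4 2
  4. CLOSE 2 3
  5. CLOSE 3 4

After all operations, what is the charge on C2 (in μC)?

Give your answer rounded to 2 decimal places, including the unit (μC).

Initial: C1(5μF, Q=3μC, V=0.60V), C2(5μF, Q=8μC, V=1.60V), C3(6μF, Q=8μC, V=1.33V), C4(5μF, Q=2μC, V=0.40V)
Op 1: CLOSE 2-4: Q_total=10.00, C_total=10.00, V=1.00; Q2=5.00, Q4=5.00; dissipated=1.800
Op 2: CLOSE 3-2: Q_total=13.00, C_total=11.00, V=1.18; Q3=7.09, Q2=5.91; dissipated=0.152
Op 3: CLOSE 4-2: Q_total=10.91, C_total=10.00, V=1.09; Q4=5.45, Q2=5.45; dissipated=0.041
Op 4: CLOSE 2-3: Q_total=12.55, C_total=11.00, V=1.14; Q2=5.70, Q3=6.84; dissipated=0.011
Op 5: CLOSE 3-4: Q_total=12.30, C_total=11.00, V=1.12; Q3=6.71, Q4=5.59; dissipated=0.003
Final charges: Q1=3.00, Q2=5.70, Q3=6.71, Q4=5.59

Answer: 5.70 μC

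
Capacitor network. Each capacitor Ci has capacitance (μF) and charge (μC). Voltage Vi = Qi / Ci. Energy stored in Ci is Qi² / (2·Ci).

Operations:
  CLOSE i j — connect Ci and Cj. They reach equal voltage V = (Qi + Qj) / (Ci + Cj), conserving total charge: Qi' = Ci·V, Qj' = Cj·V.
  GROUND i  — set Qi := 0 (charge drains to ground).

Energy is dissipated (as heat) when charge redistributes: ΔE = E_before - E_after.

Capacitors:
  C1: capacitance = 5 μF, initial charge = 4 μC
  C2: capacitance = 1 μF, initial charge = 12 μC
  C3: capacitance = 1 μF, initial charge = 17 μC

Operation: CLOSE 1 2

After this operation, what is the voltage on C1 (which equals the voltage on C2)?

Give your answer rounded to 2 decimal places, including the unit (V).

Answer: 2.67 V

Derivation:
Initial: C1(5μF, Q=4μC, V=0.80V), C2(1μF, Q=12μC, V=12.00V), C3(1μF, Q=17μC, V=17.00V)
Op 1: CLOSE 1-2: Q_total=16.00, C_total=6.00, V=2.67; Q1=13.33, Q2=2.67; dissipated=52.267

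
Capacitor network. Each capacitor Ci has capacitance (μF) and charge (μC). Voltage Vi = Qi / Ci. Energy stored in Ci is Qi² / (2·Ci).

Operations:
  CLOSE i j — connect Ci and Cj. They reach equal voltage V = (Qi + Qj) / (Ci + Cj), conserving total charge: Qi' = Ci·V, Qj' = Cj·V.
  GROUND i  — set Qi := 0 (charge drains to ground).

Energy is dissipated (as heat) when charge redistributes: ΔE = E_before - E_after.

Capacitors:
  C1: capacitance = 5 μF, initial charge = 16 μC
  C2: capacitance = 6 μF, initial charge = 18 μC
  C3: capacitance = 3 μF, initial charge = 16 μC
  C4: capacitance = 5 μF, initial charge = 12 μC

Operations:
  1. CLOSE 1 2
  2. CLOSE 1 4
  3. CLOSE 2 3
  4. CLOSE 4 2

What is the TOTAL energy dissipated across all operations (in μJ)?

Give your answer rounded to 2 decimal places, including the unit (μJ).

Answer: 7.31 μJ

Derivation:
Initial: C1(5μF, Q=16μC, V=3.20V), C2(6μF, Q=18μC, V=3.00V), C3(3μF, Q=16μC, V=5.33V), C4(5μF, Q=12μC, V=2.40V)
Op 1: CLOSE 1-2: Q_total=34.00, C_total=11.00, V=3.09; Q1=15.45, Q2=18.55; dissipated=0.055
Op 2: CLOSE 1-4: Q_total=27.45, C_total=10.00, V=2.75; Q1=13.73, Q4=13.73; dissipated=0.597
Op 3: CLOSE 2-3: Q_total=34.55, C_total=9.00, V=3.84; Q2=23.03, Q3=11.52; dissipated=5.028
Op 4: CLOSE 4-2: Q_total=36.76, C_total=11.00, V=3.34; Q4=16.71, Q2=20.05; dissipated=1.629
Total dissipated: 7.309 μJ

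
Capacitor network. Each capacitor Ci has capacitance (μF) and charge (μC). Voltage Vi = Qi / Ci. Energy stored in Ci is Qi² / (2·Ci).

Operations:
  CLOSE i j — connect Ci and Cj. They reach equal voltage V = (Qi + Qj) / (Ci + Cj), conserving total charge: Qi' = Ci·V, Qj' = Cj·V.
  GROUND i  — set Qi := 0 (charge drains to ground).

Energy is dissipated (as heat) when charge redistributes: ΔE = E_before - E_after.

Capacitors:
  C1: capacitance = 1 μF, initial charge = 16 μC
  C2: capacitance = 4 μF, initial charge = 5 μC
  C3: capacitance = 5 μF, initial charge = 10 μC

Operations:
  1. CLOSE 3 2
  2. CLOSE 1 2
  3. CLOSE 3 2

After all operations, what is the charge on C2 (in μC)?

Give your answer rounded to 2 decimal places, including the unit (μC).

Answer: 11.76 μC

Derivation:
Initial: C1(1μF, Q=16μC, V=16.00V), C2(4μF, Q=5μC, V=1.25V), C3(5μF, Q=10μC, V=2.00V)
Op 1: CLOSE 3-2: Q_total=15.00, C_total=9.00, V=1.67; Q3=8.33, Q2=6.67; dissipated=0.625
Op 2: CLOSE 1-2: Q_total=22.67, C_total=5.00, V=4.53; Q1=4.53, Q2=18.13; dissipated=82.178
Op 3: CLOSE 3-2: Q_total=26.47, C_total=9.00, V=2.94; Q3=14.70, Q2=11.76; dissipated=9.131
Final charges: Q1=4.53, Q2=11.76, Q3=14.70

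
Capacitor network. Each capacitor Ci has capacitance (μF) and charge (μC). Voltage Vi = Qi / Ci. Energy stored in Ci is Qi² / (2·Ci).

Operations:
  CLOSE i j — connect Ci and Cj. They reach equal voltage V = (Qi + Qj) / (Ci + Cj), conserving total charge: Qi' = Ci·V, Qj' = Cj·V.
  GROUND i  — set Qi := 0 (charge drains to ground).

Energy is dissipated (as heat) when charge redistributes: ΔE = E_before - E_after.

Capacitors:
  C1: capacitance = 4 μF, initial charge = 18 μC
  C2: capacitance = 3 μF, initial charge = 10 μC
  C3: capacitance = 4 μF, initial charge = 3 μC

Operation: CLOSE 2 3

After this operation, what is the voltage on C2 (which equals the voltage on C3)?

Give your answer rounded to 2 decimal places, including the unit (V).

Answer: 1.86 V

Derivation:
Initial: C1(4μF, Q=18μC, V=4.50V), C2(3μF, Q=10μC, V=3.33V), C3(4μF, Q=3μC, V=0.75V)
Op 1: CLOSE 2-3: Q_total=13.00, C_total=7.00, V=1.86; Q2=5.57, Q3=7.43; dissipated=5.720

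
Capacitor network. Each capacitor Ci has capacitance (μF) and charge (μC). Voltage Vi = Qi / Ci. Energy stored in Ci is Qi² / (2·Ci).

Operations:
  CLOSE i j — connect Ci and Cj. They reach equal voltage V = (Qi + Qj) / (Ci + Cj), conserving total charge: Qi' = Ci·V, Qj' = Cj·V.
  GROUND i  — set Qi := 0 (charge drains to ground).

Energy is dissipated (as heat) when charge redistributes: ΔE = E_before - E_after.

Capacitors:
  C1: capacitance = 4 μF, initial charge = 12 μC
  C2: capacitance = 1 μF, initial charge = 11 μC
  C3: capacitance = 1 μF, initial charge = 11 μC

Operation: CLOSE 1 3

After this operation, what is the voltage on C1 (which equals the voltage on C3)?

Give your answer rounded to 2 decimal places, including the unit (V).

Answer: 4.60 V

Derivation:
Initial: C1(4μF, Q=12μC, V=3.00V), C2(1μF, Q=11μC, V=11.00V), C3(1μF, Q=11μC, V=11.00V)
Op 1: CLOSE 1-3: Q_total=23.00, C_total=5.00, V=4.60; Q1=18.40, Q3=4.60; dissipated=25.600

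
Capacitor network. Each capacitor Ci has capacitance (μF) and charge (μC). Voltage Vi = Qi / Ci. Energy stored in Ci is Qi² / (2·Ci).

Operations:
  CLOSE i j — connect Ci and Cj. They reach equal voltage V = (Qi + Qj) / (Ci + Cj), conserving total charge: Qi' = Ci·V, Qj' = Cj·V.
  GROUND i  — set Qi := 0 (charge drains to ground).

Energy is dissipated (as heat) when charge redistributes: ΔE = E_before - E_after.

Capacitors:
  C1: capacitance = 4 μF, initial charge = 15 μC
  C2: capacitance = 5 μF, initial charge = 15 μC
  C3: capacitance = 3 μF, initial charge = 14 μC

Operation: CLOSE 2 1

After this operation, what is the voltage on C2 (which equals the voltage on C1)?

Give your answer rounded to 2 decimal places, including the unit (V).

Answer: 3.33 V

Derivation:
Initial: C1(4μF, Q=15μC, V=3.75V), C2(5μF, Q=15μC, V=3.00V), C3(3μF, Q=14μC, V=4.67V)
Op 1: CLOSE 2-1: Q_total=30.00, C_total=9.00, V=3.33; Q2=16.67, Q1=13.33; dissipated=0.625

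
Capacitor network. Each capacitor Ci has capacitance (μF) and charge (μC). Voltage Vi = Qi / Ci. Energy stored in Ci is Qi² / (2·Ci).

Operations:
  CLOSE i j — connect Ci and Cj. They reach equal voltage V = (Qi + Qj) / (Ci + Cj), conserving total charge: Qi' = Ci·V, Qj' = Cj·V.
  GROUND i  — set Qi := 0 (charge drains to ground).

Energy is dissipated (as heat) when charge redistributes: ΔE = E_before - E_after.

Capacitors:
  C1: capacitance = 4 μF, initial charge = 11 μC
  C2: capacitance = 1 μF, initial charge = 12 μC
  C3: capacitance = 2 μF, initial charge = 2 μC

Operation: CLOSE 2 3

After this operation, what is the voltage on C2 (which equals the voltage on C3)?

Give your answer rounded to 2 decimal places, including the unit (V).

Answer: 4.67 V

Derivation:
Initial: C1(4μF, Q=11μC, V=2.75V), C2(1μF, Q=12μC, V=12.00V), C3(2μF, Q=2μC, V=1.00V)
Op 1: CLOSE 2-3: Q_total=14.00, C_total=3.00, V=4.67; Q2=4.67, Q3=9.33; dissipated=40.333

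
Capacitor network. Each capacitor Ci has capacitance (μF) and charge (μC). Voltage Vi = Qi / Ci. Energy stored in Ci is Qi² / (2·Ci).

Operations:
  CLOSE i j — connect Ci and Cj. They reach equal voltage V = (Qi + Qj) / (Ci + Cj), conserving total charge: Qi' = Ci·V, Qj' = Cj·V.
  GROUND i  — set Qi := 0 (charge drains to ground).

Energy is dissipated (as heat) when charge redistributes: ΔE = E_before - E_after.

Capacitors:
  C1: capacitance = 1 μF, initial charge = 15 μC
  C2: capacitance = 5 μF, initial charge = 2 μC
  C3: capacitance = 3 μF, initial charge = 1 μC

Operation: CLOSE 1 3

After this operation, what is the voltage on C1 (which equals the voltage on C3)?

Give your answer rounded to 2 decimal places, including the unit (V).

Initial: C1(1μF, Q=15μC, V=15.00V), C2(5μF, Q=2μC, V=0.40V), C3(3μF, Q=1μC, V=0.33V)
Op 1: CLOSE 1-3: Q_total=16.00, C_total=4.00, V=4.00; Q1=4.00, Q3=12.00; dissipated=80.667

Answer: 4.00 V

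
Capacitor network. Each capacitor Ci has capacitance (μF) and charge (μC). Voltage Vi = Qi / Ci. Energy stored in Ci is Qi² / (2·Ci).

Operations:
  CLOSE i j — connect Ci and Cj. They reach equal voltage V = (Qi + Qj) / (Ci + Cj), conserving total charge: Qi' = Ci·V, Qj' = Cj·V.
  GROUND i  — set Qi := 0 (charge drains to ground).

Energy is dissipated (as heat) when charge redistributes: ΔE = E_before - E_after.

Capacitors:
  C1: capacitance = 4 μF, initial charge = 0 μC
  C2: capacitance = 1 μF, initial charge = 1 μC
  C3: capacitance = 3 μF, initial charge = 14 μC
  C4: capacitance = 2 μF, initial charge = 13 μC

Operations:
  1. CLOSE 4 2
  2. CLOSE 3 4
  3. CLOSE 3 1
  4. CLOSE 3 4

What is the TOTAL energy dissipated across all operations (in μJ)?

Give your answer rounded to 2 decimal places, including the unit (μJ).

Answer: 33.02 μJ

Derivation:
Initial: C1(4μF, Q=0μC, V=0.00V), C2(1μF, Q=1μC, V=1.00V), C3(3μF, Q=14μC, V=4.67V), C4(2μF, Q=13μC, V=6.50V)
Op 1: CLOSE 4-2: Q_total=14.00, C_total=3.00, V=4.67; Q4=9.33, Q2=4.67; dissipated=10.083
Op 2: CLOSE 3-4: Q_total=23.33, C_total=5.00, V=4.67; Q3=14.00, Q4=9.33; dissipated=0.000
Op 3: CLOSE 3-1: Q_total=14.00, C_total=7.00, V=2.00; Q3=6.00, Q1=8.00; dissipated=18.667
Op 4: CLOSE 3-4: Q_total=15.33, C_total=5.00, V=3.07; Q3=9.20, Q4=6.13; dissipated=4.267
Total dissipated: 33.017 μJ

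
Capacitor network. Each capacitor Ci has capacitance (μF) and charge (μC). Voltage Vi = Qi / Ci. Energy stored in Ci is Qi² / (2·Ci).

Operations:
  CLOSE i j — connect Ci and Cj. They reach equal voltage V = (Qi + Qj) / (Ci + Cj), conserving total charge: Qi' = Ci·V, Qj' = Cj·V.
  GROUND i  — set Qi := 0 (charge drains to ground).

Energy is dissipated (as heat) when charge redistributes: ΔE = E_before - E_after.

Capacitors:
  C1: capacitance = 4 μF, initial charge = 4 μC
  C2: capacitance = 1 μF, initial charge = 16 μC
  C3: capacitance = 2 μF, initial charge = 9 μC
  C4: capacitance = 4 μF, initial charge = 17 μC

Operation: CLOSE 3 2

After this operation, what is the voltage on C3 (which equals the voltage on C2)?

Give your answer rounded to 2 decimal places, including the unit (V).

Initial: C1(4μF, Q=4μC, V=1.00V), C2(1μF, Q=16μC, V=16.00V), C3(2μF, Q=9μC, V=4.50V), C4(4μF, Q=17μC, V=4.25V)
Op 1: CLOSE 3-2: Q_total=25.00, C_total=3.00, V=8.33; Q3=16.67, Q2=8.33; dissipated=44.083

Answer: 8.33 V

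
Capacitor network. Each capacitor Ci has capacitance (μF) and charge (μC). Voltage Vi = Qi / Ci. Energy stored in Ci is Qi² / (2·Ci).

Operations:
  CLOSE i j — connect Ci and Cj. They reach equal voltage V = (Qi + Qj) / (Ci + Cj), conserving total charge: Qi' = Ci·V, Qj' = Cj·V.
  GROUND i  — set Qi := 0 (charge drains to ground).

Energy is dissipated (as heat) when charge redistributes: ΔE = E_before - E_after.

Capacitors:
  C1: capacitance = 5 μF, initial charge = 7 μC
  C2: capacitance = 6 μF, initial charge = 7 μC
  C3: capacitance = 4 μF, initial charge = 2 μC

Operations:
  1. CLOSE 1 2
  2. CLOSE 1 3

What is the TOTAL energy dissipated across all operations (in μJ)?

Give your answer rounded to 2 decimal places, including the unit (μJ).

Answer: 0.74 μJ

Derivation:
Initial: C1(5μF, Q=7μC, V=1.40V), C2(6μF, Q=7μC, V=1.17V), C3(4μF, Q=2μC, V=0.50V)
Op 1: CLOSE 1-2: Q_total=14.00, C_total=11.00, V=1.27; Q1=6.36, Q2=7.64; dissipated=0.074
Op 2: CLOSE 1-3: Q_total=8.36, C_total=9.00, V=0.93; Q1=4.65, Q3=3.72; dissipated=0.663
Total dissipated: 0.738 μJ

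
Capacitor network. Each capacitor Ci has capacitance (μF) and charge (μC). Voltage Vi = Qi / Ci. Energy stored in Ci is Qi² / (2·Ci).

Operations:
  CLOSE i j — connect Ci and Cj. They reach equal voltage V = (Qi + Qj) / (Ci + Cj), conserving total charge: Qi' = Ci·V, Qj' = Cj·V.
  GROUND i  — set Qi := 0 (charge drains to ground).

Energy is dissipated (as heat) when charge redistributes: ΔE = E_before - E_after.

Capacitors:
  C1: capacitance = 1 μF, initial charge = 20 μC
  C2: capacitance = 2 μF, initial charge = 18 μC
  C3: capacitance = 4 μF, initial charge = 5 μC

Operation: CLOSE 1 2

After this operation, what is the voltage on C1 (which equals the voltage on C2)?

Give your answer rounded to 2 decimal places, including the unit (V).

Answer: 12.67 V

Derivation:
Initial: C1(1μF, Q=20μC, V=20.00V), C2(2μF, Q=18μC, V=9.00V), C3(4μF, Q=5μC, V=1.25V)
Op 1: CLOSE 1-2: Q_total=38.00, C_total=3.00, V=12.67; Q1=12.67, Q2=25.33; dissipated=40.333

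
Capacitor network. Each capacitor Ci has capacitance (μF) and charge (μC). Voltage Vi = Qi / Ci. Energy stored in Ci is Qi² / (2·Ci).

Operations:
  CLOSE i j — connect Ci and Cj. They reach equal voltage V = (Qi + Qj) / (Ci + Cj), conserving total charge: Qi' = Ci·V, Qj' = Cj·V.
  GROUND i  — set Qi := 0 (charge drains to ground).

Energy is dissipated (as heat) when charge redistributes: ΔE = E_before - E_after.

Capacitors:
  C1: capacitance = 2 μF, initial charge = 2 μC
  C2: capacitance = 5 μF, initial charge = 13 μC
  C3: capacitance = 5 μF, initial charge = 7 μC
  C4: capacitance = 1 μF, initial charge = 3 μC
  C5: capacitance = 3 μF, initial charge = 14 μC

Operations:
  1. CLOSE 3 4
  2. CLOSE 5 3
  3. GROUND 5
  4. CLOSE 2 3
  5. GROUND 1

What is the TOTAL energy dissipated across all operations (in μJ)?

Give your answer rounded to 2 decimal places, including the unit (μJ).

Initial: C1(2μF, Q=2μC, V=1.00V), C2(5μF, Q=13μC, V=2.60V), C3(5μF, Q=7μC, V=1.40V), C4(1μF, Q=3μC, V=3.00V), C5(3μF, Q=14μC, V=4.67V)
Op 1: CLOSE 3-4: Q_total=10.00, C_total=6.00, V=1.67; Q3=8.33, Q4=1.67; dissipated=1.067
Op 2: CLOSE 5-3: Q_total=22.33, C_total=8.00, V=2.79; Q5=8.38, Q3=13.96; dissipated=8.438
Op 3: GROUND 5: Q5=0; energy lost=11.690
Op 4: CLOSE 2-3: Q_total=26.96, C_total=10.00, V=2.70; Q2=13.48, Q3=13.48; dissipated=0.046
Op 5: GROUND 1: Q1=0; energy lost=1.000
Total dissipated: 22.240 μJ

Answer: 22.24 μJ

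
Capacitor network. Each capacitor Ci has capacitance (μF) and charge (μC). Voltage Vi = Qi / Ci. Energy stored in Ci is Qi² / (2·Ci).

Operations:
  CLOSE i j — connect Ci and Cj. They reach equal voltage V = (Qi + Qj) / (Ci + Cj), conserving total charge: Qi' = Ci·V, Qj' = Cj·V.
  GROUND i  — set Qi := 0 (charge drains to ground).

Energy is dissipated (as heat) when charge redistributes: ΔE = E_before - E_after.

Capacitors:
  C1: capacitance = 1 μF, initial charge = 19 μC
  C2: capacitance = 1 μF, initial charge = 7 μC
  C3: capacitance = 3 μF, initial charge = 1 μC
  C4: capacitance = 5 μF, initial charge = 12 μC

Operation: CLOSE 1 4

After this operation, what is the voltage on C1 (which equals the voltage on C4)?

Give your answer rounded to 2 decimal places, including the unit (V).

Answer: 5.17 V

Derivation:
Initial: C1(1μF, Q=19μC, V=19.00V), C2(1μF, Q=7μC, V=7.00V), C3(3μF, Q=1μC, V=0.33V), C4(5μF, Q=12μC, V=2.40V)
Op 1: CLOSE 1-4: Q_total=31.00, C_total=6.00, V=5.17; Q1=5.17, Q4=25.83; dissipated=114.817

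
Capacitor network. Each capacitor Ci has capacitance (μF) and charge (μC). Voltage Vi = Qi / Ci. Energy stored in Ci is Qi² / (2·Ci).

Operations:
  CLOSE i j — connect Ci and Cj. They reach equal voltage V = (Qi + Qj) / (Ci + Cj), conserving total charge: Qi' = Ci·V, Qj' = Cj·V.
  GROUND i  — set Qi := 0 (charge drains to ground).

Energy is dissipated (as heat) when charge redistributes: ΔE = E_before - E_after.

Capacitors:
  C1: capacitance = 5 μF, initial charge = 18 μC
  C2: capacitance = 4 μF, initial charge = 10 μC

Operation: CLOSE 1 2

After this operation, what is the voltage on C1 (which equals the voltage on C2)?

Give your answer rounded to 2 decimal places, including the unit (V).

Initial: C1(5μF, Q=18μC, V=3.60V), C2(4μF, Q=10μC, V=2.50V)
Op 1: CLOSE 1-2: Q_total=28.00, C_total=9.00, V=3.11; Q1=15.56, Q2=12.44; dissipated=1.344

Answer: 3.11 V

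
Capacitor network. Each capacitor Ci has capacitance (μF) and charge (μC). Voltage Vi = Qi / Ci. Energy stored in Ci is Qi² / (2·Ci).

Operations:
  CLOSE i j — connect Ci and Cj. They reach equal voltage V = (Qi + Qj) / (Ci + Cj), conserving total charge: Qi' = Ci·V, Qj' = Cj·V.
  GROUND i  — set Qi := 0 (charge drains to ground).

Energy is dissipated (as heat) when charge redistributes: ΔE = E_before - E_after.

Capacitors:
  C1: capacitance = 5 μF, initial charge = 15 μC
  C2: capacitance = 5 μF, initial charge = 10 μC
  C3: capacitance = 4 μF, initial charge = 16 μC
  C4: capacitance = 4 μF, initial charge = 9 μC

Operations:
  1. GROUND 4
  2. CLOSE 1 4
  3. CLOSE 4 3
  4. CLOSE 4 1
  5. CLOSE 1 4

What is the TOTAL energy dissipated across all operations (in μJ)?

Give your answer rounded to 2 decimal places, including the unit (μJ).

Answer: 27.08 μJ

Derivation:
Initial: C1(5μF, Q=15μC, V=3.00V), C2(5μF, Q=10μC, V=2.00V), C3(4μF, Q=16μC, V=4.00V), C4(4μF, Q=9μC, V=2.25V)
Op 1: GROUND 4: Q4=0; energy lost=10.125
Op 2: CLOSE 1-4: Q_total=15.00, C_total=9.00, V=1.67; Q1=8.33, Q4=6.67; dissipated=10.000
Op 3: CLOSE 4-3: Q_total=22.67, C_total=8.00, V=2.83; Q4=11.33, Q3=11.33; dissipated=5.444
Op 4: CLOSE 4-1: Q_total=19.67, C_total=9.00, V=2.19; Q4=8.74, Q1=10.93; dissipated=1.512
Op 5: CLOSE 1-4: Q_total=19.67, C_total=9.00, V=2.19; Q1=10.93, Q4=8.74; dissipated=0.000
Total dissipated: 27.082 μJ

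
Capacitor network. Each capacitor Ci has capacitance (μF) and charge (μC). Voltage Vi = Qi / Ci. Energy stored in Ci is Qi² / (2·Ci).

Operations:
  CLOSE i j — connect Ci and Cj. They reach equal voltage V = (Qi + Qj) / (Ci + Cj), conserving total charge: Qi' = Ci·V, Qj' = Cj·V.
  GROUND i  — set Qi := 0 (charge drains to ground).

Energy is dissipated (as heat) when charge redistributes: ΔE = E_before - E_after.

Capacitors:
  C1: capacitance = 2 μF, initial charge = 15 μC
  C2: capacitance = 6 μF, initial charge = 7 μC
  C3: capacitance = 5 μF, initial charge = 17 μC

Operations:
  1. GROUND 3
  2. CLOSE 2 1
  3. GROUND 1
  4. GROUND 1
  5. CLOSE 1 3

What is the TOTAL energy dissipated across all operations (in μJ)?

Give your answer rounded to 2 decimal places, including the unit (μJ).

Initial: C1(2μF, Q=15μC, V=7.50V), C2(6μF, Q=7μC, V=1.17V), C3(5μF, Q=17μC, V=3.40V)
Op 1: GROUND 3: Q3=0; energy lost=28.900
Op 2: CLOSE 2-1: Q_total=22.00, C_total=8.00, V=2.75; Q2=16.50, Q1=5.50; dissipated=30.083
Op 3: GROUND 1: Q1=0; energy lost=7.562
Op 4: GROUND 1: Q1=0; energy lost=0.000
Op 5: CLOSE 1-3: Q_total=0.00, C_total=7.00, V=0.00; Q1=0.00, Q3=0.00; dissipated=0.000
Total dissipated: 66.546 μJ

Answer: 66.55 μJ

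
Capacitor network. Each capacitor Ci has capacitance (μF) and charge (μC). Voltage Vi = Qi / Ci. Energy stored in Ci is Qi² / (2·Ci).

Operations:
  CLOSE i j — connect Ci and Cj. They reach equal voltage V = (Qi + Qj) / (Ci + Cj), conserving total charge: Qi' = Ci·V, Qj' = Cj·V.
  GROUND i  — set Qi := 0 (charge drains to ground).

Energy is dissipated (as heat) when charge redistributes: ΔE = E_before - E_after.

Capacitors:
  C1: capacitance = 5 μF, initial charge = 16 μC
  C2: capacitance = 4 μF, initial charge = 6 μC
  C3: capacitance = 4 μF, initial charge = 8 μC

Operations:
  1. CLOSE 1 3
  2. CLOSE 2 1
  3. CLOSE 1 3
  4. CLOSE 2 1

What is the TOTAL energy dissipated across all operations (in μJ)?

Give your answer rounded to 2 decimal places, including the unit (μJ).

Initial: C1(5μF, Q=16μC, V=3.20V), C2(4μF, Q=6μC, V=1.50V), C3(4μF, Q=8μC, V=2.00V)
Op 1: CLOSE 1-3: Q_total=24.00, C_total=9.00, V=2.67; Q1=13.33, Q3=10.67; dissipated=1.600
Op 2: CLOSE 2-1: Q_total=19.33, C_total=9.00, V=2.15; Q2=8.59, Q1=10.74; dissipated=1.512
Op 3: CLOSE 1-3: Q_total=21.41, C_total=9.00, V=2.38; Q1=11.89, Q3=9.51; dissipated=0.299
Op 4: CLOSE 2-1: Q_total=20.49, C_total=9.00, V=2.28; Q2=9.10, Q1=11.38; dissipated=0.059
Total dissipated: 3.470 μJ

Answer: 3.47 μJ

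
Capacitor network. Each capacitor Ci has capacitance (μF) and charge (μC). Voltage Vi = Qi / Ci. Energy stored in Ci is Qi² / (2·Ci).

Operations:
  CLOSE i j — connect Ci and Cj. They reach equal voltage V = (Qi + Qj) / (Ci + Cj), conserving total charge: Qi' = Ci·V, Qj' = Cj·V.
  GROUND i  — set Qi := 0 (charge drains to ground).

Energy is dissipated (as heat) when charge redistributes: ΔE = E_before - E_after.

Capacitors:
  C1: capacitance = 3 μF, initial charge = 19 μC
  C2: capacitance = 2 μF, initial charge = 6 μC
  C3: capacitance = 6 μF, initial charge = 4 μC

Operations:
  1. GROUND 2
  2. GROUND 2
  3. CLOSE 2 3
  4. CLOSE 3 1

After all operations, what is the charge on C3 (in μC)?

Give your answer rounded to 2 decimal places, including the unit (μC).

Answer: 14.67 μC

Derivation:
Initial: C1(3μF, Q=19μC, V=6.33V), C2(2μF, Q=6μC, V=3.00V), C3(6μF, Q=4μC, V=0.67V)
Op 1: GROUND 2: Q2=0; energy lost=9.000
Op 2: GROUND 2: Q2=0; energy lost=0.000
Op 3: CLOSE 2-3: Q_total=4.00, C_total=8.00, V=0.50; Q2=1.00, Q3=3.00; dissipated=0.333
Op 4: CLOSE 3-1: Q_total=22.00, C_total=9.00, V=2.44; Q3=14.67, Q1=7.33; dissipated=34.028
Final charges: Q1=7.33, Q2=1.00, Q3=14.67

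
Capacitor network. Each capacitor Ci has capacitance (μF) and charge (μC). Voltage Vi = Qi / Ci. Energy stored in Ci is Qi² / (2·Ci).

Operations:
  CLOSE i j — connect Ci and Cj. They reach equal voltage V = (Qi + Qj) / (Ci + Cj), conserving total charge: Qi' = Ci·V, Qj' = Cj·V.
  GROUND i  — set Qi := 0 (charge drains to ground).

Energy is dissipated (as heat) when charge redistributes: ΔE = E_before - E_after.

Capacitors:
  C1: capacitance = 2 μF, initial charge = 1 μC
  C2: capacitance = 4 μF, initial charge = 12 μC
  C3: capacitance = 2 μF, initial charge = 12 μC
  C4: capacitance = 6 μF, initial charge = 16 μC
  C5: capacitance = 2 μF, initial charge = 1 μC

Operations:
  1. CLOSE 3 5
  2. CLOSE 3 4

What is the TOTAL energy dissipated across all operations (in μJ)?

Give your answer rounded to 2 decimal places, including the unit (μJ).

Initial: C1(2μF, Q=1μC, V=0.50V), C2(4μF, Q=12μC, V=3.00V), C3(2μF, Q=12μC, V=6.00V), C4(6μF, Q=16μC, V=2.67V), C5(2μF, Q=1μC, V=0.50V)
Op 1: CLOSE 3-5: Q_total=13.00, C_total=4.00, V=3.25; Q3=6.50, Q5=6.50; dissipated=15.125
Op 2: CLOSE 3-4: Q_total=22.50, C_total=8.00, V=2.81; Q3=5.62, Q4=16.88; dissipated=0.255
Total dissipated: 15.380 μJ

Answer: 15.38 μJ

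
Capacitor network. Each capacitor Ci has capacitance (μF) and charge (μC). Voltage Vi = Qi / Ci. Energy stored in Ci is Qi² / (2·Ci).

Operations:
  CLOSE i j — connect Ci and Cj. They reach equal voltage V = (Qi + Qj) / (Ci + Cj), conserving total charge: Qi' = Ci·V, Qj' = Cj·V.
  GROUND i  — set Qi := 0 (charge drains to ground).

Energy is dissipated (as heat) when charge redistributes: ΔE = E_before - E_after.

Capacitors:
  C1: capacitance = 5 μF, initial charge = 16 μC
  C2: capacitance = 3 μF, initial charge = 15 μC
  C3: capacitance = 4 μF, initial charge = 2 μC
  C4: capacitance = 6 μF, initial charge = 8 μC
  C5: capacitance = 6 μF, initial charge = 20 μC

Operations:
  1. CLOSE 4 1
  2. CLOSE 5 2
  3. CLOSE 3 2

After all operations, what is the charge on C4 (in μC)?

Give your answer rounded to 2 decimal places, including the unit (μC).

Answer: 13.09 μC

Derivation:
Initial: C1(5μF, Q=16μC, V=3.20V), C2(3μF, Q=15μC, V=5.00V), C3(4μF, Q=2μC, V=0.50V), C4(6μF, Q=8μC, V=1.33V), C5(6μF, Q=20μC, V=3.33V)
Op 1: CLOSE 4-1: Q_total=24.00, C_total=11.00, V=2.18; Q4=13.09, Q1=10.91; dissipated=4.752
Op 2: CLOSE 5-2: Q_total=35.00, C_total=9.00, V=3.89; Q5=23.33, Q2=11.67; dissipated=2.778
Op 3: CLOSE 3-2: Q_total=13.67, C_total=7.00, V=1.95; Q3=7.81, Q2=5.86; dissipated=9.844
Final charges: Q1=10.91, Q2=5.86, Q3=7.81, Q4=13.09, Q5=23.33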